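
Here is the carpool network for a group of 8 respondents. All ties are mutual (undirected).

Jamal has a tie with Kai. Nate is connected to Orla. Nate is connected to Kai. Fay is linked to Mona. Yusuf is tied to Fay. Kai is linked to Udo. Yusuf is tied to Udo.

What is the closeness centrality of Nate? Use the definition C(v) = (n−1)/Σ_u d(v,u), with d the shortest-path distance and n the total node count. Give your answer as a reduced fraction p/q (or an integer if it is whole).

Distances from Nate: Fay:4, Jamal:2, Kai:1, Mona:5, Orla:1, Udo:2, Yusuf:3. Sum = 18.
n = 8, so closeness = 7/18.

7/18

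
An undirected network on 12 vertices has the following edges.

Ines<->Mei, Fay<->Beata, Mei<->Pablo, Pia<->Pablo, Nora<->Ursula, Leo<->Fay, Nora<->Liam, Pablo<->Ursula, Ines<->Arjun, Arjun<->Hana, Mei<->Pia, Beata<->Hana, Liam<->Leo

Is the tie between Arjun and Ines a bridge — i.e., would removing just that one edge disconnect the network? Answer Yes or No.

No

Even without that edge, Arjun still reaches Ines via Arjun – Hana – Beata – Fay – Leo – Liam – Nora – Ursula – Pablo – Mei – Ines, so the network stays connected. Not a bridge.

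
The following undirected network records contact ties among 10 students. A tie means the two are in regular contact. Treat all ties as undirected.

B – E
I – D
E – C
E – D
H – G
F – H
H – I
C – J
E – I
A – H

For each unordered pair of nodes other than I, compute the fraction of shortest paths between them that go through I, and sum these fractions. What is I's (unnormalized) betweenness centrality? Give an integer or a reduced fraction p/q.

20

Pairs whose geodesics pass through I — A–C: 1; A–E: 1; A–D: 1; A–J: 1; A–B: 1; C–G: 1; C–H: 1; C–F: 1; E–G: 1; E–H: 1; E–F: 1; D–G: 1; D–H: 1; D–F: 1 … (+6 more pairs).
All other pairs contribute 0.
Summing the contributions gives betweenness(I) = 20.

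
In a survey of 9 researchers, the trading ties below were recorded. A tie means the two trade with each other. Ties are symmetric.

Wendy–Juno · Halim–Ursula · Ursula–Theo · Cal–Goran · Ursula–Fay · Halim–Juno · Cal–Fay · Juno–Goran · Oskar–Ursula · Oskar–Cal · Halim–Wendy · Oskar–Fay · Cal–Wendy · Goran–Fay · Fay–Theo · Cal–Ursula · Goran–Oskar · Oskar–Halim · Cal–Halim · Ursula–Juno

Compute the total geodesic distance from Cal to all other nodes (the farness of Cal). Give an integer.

Distances from Cal: Fay:1, Goran:1, Halim:1, Juno:2, Oskar:1, Theo:2, Ursula:1, Wendy:1.
Sum = 1 + 1 + 1 + 2 + 1 + 2 + 1 + 1 = 10.

10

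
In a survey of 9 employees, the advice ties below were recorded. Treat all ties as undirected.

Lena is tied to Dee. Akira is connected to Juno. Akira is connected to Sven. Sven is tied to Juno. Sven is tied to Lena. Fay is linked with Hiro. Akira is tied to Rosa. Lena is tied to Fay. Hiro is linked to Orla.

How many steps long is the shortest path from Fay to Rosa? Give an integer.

One shortest route is Fay – Lena – Sven – Akira – Rosa, which uses 4 edges, and at distance 3 from Fay we only reach {Akira, Juno}, which does not include Rosa. So d(Fay,Rosa) = 4.

4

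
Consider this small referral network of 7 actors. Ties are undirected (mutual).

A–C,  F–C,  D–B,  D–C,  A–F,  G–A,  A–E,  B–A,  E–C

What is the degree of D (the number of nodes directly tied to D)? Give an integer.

2

D is directly tied to B and C. That is 2 neighbors, so the degree of D is 2.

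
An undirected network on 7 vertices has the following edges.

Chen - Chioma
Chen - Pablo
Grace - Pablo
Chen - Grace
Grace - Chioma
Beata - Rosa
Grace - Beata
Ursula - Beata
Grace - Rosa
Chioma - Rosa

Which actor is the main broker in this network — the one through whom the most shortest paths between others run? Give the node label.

Grace

Unnormalized betweenness of each node: Beata:5, Chen:1/2, Chioma:1/2, Grace:7, Pablo:0, Rosa:1, Ursula:0.
Grace has the largest value, 7, making it the main broker — the node through which the most shortest paths run.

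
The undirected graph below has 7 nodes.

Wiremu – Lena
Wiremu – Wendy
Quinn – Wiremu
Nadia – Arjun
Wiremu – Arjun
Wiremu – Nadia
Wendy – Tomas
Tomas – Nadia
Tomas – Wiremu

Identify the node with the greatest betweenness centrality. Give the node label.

Unnormalized betweenness of each node: Arjun:0, Lena:0, Nadia:1/2, Quinn:0, Tomas:1/2, Wendy:0, Wiremu:11.
Wiremu has the largest value, 11, making it the main broker — the node through which the most shortest paths run.

Wiremu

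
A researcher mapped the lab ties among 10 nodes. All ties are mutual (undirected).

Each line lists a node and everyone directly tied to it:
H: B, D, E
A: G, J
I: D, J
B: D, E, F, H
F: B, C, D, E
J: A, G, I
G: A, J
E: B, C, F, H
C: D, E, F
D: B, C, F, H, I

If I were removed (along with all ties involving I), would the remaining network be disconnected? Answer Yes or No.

Yes

Removing I leaves {A, G, and J} with no path to {B, C, D, E, F, and H}, so the network splits into 2 components. I is a cut vertex.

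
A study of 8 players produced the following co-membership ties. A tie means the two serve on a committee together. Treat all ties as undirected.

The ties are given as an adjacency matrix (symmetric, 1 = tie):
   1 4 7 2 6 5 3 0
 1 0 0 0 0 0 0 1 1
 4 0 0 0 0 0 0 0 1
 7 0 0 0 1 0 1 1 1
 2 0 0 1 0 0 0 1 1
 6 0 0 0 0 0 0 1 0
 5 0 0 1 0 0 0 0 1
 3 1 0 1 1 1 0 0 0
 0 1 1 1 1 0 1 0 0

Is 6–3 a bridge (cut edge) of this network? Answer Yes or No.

Yes

Without the 6–3 edge there is no alternate route between 6 and 3, so the network disconnects. It is a bridge.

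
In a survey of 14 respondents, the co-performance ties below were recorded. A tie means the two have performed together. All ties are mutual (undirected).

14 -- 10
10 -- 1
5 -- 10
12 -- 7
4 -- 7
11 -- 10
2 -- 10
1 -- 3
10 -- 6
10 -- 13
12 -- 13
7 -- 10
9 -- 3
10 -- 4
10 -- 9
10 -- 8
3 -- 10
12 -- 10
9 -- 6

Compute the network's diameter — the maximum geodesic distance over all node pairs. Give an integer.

Eccentricity of each node (its greatest distance to any other): 1:2, 2:2, 3:2, 4:2, 5:2, 6:2, 7:2, 8:2, 9:2, 10:1, 11:2, 12:2, 13:2, 14:2.
The maximum eccentricity is 2, realized for instance by the pair 12–6 via 12 – 10 – 6. So the diameter is 2.

2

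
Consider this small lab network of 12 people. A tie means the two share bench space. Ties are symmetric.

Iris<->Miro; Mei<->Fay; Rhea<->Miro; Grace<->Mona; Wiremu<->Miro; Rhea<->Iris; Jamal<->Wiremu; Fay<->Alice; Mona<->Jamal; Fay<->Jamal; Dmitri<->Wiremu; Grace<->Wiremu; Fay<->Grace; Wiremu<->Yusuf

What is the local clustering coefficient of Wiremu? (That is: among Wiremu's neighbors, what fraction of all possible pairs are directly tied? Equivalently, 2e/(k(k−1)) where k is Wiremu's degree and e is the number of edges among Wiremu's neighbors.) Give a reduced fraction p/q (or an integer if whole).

0

Wiremu's neighbors: Dmitri, Grace, Jamal, Miro, and Yusuf (k = 5).
Possible neighbor pairs: C(5,2) = 10. Edges among them: none → e = 0.
Clustering(Wiremu) = 0/10 = 0.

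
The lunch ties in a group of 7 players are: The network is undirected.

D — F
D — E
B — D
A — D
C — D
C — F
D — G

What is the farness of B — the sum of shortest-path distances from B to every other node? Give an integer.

Distances from B: A:2, C:2, D:1, E:2, F:2, G:2.
Sum = 2 + 2 + 1 + 2 + 2 + 2 = 11.

11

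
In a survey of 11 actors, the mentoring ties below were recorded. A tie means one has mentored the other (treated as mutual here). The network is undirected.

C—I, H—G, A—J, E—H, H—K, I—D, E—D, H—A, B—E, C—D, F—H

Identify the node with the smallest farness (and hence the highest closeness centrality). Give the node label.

Farness (sum of distances to all others) for each node — A:24, B:27, C:31, D:23, E:18, F:26, G:26, H:17, I:31, J:33, K:26.
The smallest farness is 17, for H, so H has the highest closeness.

H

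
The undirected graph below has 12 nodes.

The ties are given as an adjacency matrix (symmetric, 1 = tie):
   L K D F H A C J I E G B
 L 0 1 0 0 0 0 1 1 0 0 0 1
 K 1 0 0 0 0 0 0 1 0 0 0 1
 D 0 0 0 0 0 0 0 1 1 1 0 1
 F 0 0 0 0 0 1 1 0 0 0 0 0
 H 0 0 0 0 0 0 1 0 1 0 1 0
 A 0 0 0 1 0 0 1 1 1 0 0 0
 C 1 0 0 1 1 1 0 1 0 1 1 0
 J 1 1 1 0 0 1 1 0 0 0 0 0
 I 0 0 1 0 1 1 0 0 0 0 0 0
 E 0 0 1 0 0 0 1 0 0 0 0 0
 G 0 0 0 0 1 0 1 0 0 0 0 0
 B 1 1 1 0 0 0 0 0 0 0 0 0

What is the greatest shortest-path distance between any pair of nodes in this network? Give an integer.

Eccentricity of each node (its greatest distance to any other): A:3, B:3, C:2, D:3, E:3, F:3, G:3, H:3, I:3, J:2, K:3, L:3.
The maximum eccentricity is 3, realized for instance by the pair L–I via L – B – D – I. So the diameter is 3.

3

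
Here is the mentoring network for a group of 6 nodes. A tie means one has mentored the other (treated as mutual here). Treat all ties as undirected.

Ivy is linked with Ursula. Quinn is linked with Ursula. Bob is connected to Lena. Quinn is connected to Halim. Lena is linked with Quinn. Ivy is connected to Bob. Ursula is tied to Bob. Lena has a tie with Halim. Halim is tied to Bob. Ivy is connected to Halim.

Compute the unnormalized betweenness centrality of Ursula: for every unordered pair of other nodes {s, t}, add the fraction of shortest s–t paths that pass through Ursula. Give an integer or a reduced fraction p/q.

5/6

Pairs whose geodesics pass through Ursula — Quinn–Ivy: 1/2; Quinn–Bob: 1/3.
All other pairs contribute 0.
Summing the contributions gives betweenness(Ursula) = 5/6.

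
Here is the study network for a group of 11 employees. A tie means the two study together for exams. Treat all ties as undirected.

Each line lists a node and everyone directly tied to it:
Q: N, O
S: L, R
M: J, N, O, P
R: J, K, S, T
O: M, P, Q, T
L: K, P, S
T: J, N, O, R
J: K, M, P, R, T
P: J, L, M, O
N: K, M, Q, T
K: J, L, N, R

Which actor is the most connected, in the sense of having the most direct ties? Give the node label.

J

Degrees — J:5, K:4, L:3, M:4, N:4, O:4, P:4, Q:2, R:4, S:2, T:4.
The maximum is 5, attained only by J.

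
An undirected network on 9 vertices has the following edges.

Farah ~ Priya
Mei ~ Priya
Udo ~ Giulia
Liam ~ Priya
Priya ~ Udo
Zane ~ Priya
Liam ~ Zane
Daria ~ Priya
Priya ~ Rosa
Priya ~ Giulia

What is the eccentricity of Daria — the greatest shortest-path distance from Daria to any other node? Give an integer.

2

Distances from Daria: Farah:2, Giulia:2, Liam:2, Mei:2, Priya:1, Rosa:2, Udo:2, Zane:2.
The largest is 2 (to Farah, Mei, Udo, Rosa, Giulia, Zane, and Liam), so the eccentricity of Daria is 2.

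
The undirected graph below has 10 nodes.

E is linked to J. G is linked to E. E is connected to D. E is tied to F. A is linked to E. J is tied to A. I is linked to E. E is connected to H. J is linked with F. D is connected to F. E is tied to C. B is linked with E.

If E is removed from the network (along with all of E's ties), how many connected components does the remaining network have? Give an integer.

Without E, the remaining ties split the others into: {A, D, F, J}; {I}; {C}; {G}; {H}; {B}.
That's 6 separate components.

6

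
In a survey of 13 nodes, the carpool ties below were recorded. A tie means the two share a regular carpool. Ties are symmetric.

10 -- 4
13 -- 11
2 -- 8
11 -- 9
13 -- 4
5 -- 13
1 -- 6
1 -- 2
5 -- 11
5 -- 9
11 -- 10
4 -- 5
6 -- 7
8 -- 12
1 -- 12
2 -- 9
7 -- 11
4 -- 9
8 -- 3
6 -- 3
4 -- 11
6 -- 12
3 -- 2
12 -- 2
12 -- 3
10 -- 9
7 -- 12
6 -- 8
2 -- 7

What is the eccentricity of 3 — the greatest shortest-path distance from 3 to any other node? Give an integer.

4

Distances from 3: 1:2, 2:1, 4:3, 5:3, 6:1, 7:2, 8:1, 9:2, 10:3, 11:3, 12:1, 13:4.
The largest is 4 (to 13), so the eccentricity of 3 is 4.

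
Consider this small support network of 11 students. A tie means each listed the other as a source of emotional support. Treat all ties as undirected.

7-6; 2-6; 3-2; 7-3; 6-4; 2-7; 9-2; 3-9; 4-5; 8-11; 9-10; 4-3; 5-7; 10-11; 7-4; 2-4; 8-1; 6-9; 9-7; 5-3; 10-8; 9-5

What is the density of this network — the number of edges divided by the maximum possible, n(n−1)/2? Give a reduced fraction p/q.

2/5

There are 22 edges and 11 nodes, so the maximum possible is C(11,2) = 55.
Density = 22/55 = 2/5.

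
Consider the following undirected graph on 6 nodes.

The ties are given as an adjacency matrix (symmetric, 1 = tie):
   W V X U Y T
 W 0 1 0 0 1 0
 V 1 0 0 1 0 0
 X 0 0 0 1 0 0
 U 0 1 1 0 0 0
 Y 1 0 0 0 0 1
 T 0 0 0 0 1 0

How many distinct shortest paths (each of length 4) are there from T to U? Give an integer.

1

The shortest distance is 4, and the only length-4 path is T–Y–W–V–U. So there is exactly 1 shortest path.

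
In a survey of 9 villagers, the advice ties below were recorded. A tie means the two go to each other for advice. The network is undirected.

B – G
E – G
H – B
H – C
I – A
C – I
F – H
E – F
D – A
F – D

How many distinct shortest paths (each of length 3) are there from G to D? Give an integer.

The shortest distance is 3, and the only length-3 path is G–E–F–D. So there is exactly 1 shortest path.

1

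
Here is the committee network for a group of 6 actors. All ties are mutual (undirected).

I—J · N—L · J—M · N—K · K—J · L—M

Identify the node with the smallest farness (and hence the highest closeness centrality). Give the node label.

J

Farness (sum of distances to all others) for each node — I:11, J:7, K:8, L:9, M:8, N:9.
The smallest farness is 7, for J, so J has the highest closeness.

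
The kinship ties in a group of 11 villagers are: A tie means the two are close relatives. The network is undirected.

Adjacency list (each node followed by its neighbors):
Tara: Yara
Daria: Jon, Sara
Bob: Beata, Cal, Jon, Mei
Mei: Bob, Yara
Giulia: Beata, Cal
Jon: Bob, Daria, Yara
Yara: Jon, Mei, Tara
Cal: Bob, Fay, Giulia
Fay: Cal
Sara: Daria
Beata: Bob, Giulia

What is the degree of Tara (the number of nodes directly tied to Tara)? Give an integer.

1

Tara is directly tied to Yara. That is 1 neighbor, so the degree of Tara is 1.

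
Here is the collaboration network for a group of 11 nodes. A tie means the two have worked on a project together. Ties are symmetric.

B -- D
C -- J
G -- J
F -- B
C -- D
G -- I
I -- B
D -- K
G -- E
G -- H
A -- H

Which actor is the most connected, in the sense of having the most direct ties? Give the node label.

G

Degrees — A:1, B:3, C:2, D:3, E:1, F:1, G:4, H:2, I:2, J:2, K:1.
The maximum is 4, attained only by G.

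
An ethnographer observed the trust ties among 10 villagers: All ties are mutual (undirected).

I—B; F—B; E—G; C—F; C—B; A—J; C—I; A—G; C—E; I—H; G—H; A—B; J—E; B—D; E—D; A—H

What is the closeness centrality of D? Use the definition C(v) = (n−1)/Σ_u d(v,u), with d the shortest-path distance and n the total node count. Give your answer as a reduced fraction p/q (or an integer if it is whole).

Distances from D: A:2, B:1, C:2, E:1, F:2, G:2, H:3, I:2, J:2. Sum = 17.
n = 10, so closeness = 9/17.

9/17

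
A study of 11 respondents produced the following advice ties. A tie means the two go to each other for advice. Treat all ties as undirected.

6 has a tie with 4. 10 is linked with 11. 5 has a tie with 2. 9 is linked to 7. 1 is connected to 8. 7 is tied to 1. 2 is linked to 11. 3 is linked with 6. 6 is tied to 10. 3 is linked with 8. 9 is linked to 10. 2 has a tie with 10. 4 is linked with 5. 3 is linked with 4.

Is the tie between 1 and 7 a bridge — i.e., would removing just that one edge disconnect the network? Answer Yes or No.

No

Even without that edge, 1 still reaches 7 via 1 – 8 – 3 – 6 – 10 – 9 – 7, so the network stays connected. Not a bridge.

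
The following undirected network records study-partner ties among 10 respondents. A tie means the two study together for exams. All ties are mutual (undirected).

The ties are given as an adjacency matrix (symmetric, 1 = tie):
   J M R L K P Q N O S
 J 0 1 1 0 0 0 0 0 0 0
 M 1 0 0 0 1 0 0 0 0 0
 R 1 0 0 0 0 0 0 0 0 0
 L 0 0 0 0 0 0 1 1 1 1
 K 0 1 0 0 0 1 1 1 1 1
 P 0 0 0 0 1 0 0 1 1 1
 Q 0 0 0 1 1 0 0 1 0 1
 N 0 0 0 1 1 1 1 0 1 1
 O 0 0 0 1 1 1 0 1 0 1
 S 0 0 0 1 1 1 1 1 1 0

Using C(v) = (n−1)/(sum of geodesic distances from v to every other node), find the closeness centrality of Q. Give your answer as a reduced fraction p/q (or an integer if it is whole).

9/17

Distances from Q: J:3, K:1, L:1, M:2, N:1, O:2, P:2, R:4, S:1. Sum = 17.
n = 10, so closeness = 9/17.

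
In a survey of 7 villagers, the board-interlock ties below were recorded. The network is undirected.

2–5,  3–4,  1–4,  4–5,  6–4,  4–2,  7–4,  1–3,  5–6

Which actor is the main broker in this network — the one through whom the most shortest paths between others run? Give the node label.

4

Unnormalized betweenness of each node: 1:0, 2:0, 3:0, 4:23/2, 5:1/2, 6:0, 7:0.
4 has the largest value, 23/2, making it the main broker — the node through which the most shortest paths run.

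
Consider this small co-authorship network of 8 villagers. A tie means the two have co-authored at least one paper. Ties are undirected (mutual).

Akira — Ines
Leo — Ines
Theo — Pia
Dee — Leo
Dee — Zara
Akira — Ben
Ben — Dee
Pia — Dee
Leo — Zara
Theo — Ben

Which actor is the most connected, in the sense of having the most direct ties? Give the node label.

Degrees — Akira:2, Ben:3, Dee:4, Ines:2, Leo:3, Pia:2, Theo:2, Zara:2.
The maximum is 4, attained only by Dee.

Dee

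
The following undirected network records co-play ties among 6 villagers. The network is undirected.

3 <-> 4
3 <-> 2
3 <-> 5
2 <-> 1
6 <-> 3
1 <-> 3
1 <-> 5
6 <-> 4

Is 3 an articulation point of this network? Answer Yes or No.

Yes

Removing 3 leaves {1, 2, and 5} with no path to {4 and 6}, so the network splits into 2 components. 3 is a cut vertex.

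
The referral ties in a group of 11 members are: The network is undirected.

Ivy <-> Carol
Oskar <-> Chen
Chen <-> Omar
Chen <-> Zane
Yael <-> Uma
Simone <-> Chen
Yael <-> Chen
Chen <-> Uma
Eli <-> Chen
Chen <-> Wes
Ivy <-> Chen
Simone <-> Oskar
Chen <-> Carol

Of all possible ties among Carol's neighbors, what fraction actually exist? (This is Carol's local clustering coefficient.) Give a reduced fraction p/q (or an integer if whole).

1

Carol's neighbors: Chen and Ivy (k = 2).
Possible neighbor pairs: C(2,2) = 1. Edges among them: Chen–Ivy → e = 1.
Clustering(Carol) = 1/1.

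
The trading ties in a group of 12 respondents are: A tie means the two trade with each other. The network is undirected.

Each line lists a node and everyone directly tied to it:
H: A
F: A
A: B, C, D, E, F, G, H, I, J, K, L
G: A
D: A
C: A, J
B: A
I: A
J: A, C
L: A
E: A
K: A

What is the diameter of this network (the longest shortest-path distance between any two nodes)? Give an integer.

2

Eccentricity of each node (its greatest distance to any other): A:1, B:2, C:2, D:2, E:2, F:2, G:2, H:2, I:2, J:2, K:2, L:2.
The maximum eccentricity is 2, realized for instance by the pair F–J via F – A – J. So the diameter is 2.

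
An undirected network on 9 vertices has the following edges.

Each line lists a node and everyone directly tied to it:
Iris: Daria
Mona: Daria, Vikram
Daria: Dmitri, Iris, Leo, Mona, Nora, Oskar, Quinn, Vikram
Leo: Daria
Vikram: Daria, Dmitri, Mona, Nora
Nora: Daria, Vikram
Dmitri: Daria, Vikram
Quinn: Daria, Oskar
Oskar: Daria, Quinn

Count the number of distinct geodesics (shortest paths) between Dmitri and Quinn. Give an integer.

The shortest distance is 2, and the only length-2 path is Dmitri–Daria–Quinn. So there is exactly 1 shortest path.

1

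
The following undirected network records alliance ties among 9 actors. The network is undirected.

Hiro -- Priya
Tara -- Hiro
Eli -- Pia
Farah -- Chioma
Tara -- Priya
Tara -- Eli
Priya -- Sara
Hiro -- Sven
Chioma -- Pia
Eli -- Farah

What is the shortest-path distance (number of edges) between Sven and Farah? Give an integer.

One shortest route is Sven – Hiro – Tara – Eli – Farah, which uses 4 edges, and at distance 3 from Sven we only reach {Eli, Sara}, which does not include Farah. So d(Sven,Farah) = 4.

4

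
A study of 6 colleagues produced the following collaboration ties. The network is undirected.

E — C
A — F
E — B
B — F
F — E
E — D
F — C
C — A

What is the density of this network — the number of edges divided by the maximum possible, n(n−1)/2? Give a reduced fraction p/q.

8/15

There are 8 edges and 6 nodes, so the maximum possible is C(6,2) = 15.
Density = 8/15.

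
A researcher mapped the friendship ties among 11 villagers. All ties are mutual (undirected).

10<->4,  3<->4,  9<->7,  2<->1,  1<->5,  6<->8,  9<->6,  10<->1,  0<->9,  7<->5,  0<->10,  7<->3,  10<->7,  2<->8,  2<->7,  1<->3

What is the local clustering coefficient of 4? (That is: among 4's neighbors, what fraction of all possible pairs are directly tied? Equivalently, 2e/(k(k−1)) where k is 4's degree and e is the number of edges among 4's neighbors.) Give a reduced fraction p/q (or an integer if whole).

4's neighbors: 3 and 10 (k = 2).
Possible neighbor pairs: C(2,2) = 1. Edges among them: none → e = 0.
Clustering(4) = 0/1.

0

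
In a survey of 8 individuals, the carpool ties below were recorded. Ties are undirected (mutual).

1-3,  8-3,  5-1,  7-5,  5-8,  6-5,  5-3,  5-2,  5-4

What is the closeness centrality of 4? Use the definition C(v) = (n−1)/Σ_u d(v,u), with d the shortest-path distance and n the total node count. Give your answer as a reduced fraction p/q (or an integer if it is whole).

7/13

Distances from 4: 1:2, 2:2, 3:2, 5:1, 6:2, 7:2, 8:2. Sum = 13.
n = 8, so closeness = 7/13.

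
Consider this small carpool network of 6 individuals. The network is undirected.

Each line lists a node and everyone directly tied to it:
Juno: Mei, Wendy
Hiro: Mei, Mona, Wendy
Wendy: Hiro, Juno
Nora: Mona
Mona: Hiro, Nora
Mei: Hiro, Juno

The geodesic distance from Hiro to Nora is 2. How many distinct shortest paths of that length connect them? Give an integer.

1

The shortest distance is 2, and the only length-2 path is Hiro–Mona–Nora. So there is exactly 1 shortest path.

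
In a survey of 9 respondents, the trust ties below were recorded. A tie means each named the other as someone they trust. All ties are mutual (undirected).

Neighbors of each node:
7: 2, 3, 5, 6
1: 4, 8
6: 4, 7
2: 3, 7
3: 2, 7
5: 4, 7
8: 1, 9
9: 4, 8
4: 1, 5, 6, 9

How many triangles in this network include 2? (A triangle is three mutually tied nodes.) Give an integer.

2's neighbors: 3 and 7.
Neighbor pairs that are themselves tied: 2–3–7. Each forms one triangle with 2, for 1 in total.

1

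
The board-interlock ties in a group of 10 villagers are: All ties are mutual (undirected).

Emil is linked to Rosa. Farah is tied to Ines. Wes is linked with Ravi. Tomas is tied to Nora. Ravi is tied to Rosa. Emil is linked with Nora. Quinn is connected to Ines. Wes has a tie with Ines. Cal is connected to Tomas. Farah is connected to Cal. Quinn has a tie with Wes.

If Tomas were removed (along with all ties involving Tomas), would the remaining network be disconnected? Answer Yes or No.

No

Even without Tomas, every remaining node can still reach every other (the residual graph is connected), so Tomas is not a cut vertex.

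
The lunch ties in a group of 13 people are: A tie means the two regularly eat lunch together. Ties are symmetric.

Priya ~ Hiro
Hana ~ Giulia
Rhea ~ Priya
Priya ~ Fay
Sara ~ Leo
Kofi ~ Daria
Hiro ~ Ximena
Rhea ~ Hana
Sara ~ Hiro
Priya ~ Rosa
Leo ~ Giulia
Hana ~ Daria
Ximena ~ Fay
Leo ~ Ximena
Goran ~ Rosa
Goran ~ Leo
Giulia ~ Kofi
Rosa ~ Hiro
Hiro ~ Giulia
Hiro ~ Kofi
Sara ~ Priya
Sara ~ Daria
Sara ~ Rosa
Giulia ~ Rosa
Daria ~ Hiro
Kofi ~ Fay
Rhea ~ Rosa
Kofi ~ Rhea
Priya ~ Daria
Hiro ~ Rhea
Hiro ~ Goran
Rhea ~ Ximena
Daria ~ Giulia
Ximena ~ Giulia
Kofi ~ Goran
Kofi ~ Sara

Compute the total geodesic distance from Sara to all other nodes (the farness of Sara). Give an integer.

Distances from Sara: Daria:1, Fay:2, Giulia:2, Goran:2, Hana:2, Hiro:1, Kofi:1, Leo:1, Priya:1, Rhea:2, Rosa:1, Ximena:2.
Sum = 1 + 2 + 2 + 2 + 2 + 1 + 1 + 1 + 1 + 2 + 1 + 2 = 18.

18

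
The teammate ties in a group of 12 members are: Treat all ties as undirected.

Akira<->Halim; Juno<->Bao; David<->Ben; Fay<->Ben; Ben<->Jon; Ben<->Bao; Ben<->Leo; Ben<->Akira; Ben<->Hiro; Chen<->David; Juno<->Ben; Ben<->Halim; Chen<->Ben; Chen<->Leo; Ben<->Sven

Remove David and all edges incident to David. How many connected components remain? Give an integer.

1

David's neighbors (Ben and Chen) remain reachable from one another through other ties, so the rest of the network stays in one piece.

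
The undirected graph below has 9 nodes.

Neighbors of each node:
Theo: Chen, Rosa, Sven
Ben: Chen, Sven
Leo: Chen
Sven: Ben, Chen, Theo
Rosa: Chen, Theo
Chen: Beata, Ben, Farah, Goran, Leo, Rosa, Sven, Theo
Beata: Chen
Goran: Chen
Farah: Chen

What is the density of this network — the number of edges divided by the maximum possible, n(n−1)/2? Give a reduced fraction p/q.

11/36

There are 11 edges and 9 nodes, so the maximum possible is C(9,2) = 36.
Density = 11/36.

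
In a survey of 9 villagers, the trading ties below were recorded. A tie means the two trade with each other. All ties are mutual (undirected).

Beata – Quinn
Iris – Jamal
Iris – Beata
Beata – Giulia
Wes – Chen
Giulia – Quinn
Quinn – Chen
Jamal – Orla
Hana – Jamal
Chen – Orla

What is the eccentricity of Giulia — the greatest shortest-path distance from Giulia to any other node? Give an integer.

Distances from Giulia: Beata:1, Chen:2, Hana:4, Iris:2, Jamal:3, Orla:3, Quinn:1, Wes:3.
The largest is 4 (to Hana), so the eccentricity of Giulia is 4.

4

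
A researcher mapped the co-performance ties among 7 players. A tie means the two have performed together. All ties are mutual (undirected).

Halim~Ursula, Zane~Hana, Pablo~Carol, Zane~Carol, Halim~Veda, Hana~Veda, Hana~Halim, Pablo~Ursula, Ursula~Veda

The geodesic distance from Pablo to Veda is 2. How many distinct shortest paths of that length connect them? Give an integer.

The shortest distance is 2, and the only length-2 path is Pablo–Ursula–Veda. So there is exactly 1 shortest path.

1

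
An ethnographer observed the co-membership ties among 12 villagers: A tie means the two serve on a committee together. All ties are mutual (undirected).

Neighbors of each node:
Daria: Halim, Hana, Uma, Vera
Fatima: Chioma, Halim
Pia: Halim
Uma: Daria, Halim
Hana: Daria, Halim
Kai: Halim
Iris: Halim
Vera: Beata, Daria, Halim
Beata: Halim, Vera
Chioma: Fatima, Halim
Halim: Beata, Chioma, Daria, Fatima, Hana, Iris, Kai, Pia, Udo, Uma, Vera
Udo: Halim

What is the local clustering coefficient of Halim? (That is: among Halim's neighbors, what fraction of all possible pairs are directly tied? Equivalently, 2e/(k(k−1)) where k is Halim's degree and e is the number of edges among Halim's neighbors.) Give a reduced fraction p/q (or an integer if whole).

Halim's neighbors: Beata, Chioma, Daria, Fatima, Hana, Iris, Kai, Pia, Udo, Uma, and Vera (k = 11).
Possible neighbor pairs: C(11,2) = 55. Edges among them: Beata–Vera, Chioma–Fatima, Daria–Hana, Daria–Uma, Daria–Vera → e = 5.
Clustering(Halim) = 5/55 = 1/11.

1/11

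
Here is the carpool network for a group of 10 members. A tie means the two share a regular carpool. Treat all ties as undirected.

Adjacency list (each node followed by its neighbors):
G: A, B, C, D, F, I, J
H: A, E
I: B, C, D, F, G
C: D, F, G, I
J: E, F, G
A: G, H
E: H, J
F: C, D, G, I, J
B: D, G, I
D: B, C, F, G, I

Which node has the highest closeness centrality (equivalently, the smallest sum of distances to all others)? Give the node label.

Farness (sum of distances to all others) for each node — A:16, B:17, C:16, D:15, E:20, F:14, G:11, H:21, I:15, J:15.
The smallest farness is 11, for G, so G has the highest closeness.

G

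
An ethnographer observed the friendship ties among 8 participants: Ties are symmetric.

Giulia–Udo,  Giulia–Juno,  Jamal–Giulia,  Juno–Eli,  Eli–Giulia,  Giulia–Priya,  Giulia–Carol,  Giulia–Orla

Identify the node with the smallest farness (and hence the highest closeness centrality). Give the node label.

Farness (sum of distances to all others) for each node — Carol:13, Eli:12, Giulia:7, Jamal:13, Juno:12, Orla:13, Priya:13, Udo:13.
The smallest farness is 7, for Giulia, so Giulia has the highest closeness.

Giulia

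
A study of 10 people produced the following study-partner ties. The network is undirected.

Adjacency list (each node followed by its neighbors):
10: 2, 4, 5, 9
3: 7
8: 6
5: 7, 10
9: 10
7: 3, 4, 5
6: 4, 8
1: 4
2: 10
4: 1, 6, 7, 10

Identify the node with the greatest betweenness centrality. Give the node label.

4

Unnormalized betweenness of each node: 1:0, 2:0, 3:0, 4:23, 5:3, 6:8, 7:10, 8:0, 9:0, 10:17.
4 has the largest value, 23, making it the main broker — the node through which the most shortest paths run.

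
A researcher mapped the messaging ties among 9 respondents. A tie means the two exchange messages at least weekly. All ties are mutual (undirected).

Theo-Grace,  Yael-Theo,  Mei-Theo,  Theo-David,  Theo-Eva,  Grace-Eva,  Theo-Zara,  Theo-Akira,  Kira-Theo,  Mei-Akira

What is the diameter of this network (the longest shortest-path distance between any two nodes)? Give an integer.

Eccentricity of each node (its greatest distance to any other): Akira:2, David:2, Eva:2, Grace:2, Kira:2, Mei:2, Theo:1, Yael:2, Zara:2.
The maximum eccentricity is 2, realized for instance by the pair Eva–Mei via Eva – Theo – Mei. So the diameter is 2.

2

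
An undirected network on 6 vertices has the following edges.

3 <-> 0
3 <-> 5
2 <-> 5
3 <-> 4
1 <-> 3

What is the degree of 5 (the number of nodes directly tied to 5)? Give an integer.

2

5 is directly tied to 2 and 3. That is 2 neighbors, so the degree of 5 is 2.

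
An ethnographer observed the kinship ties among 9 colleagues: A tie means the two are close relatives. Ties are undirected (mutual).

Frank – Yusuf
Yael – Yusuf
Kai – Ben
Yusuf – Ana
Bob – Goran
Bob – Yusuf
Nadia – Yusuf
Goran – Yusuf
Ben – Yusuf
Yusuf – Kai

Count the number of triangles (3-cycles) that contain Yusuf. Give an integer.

Yusuf's neighbors: Ana, Ben, Bob, Frank, Goran, Kai, Nadia, and Yael.
Neighbor pairs that are themselves tied: Yusuf–Ben–Kai; Yusuf–Bob–Goran. Each forms one triangle with Yusuf, for 2 in total.

2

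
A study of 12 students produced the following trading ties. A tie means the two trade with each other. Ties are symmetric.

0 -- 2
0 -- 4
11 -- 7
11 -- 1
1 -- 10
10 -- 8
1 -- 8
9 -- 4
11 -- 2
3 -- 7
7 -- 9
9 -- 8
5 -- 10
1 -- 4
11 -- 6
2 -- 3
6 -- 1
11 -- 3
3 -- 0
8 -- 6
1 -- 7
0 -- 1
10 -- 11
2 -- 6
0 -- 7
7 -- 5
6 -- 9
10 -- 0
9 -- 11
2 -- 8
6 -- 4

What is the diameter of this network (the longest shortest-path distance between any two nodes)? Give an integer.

Eccentricity of each node (its greatest distance to any other): 0:2, 1:2, 2:3, 3:2, 4:3, 5:3, 6:3, 7:2, 8:2, 9:2, 10:2, 11:2.
The maximum eccentricity is 3, realized for instance by the pair 2–5 via 2 – 11 – 7 – 5. So the diameter is 3.

3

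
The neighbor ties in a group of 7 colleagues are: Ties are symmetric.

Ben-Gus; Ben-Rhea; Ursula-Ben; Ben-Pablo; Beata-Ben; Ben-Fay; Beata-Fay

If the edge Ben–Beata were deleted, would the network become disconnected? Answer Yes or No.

Even without that edge, Ben still reaches Beata via Ben – Fay – Beata, so the network stays connected. Not a bridge.

No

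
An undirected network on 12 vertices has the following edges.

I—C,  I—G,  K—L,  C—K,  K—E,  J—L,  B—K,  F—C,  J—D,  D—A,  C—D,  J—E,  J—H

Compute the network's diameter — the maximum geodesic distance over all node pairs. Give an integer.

Eccentricity of each node (its greatest distance to any other): A:4, B:4, C:3, D:3, E:4, F:4, G:5, H:5, I:4, J:4, K:3, L:4.
The maximum eccentricity is 5, realized for instance by the pair H–G via H – J – D – C – I – G. So the diameter is 5.

5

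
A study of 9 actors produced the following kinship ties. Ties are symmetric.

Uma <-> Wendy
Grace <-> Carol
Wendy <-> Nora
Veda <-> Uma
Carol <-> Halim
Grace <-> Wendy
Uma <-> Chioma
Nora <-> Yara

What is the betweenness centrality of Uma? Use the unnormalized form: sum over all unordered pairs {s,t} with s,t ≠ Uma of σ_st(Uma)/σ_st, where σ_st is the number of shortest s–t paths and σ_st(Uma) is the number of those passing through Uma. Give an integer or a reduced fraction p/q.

Pairs whose geodesics pass through Uma — Carol–Chioma: 1; Carol–Veda: 1; Grace–Chioma: 1; Grace–Veda: 1; Chioma–Nora: 1; Chioma–Wendy: 1; Chioma–Halim: 1; Chioma–Veda: 1; Chioma–Yara: 1; Nora–Veda: 1; Wendy–Veda: 1; Halim–Veda: 1; Veda–Yara: 1.
All other pairs contribute 0.
Summing the contributions gives betweenness(Uma) = 13.

13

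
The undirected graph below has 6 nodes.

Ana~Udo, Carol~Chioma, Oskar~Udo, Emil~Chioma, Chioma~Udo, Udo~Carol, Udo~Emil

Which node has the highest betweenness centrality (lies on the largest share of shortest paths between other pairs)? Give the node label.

Unnormalized betweenness of each node: Ana:0, Carol:0, Chioma:1/2, Emil:0, Oskar:0, Udo:15/2.
Udo has the largest value, 15/2, making it the main broker — the node through which the most shortest paths run.

Udo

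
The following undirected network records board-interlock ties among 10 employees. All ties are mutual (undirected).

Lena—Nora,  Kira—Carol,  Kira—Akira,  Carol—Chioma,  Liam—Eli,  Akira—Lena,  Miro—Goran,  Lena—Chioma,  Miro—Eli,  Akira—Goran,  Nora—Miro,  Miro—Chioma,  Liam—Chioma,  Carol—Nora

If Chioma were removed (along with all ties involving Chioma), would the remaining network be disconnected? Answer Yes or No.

Even without Chioma, every remaining node can still reach every other (the residual graph is connected), so Chioma is not a cut vertex.

No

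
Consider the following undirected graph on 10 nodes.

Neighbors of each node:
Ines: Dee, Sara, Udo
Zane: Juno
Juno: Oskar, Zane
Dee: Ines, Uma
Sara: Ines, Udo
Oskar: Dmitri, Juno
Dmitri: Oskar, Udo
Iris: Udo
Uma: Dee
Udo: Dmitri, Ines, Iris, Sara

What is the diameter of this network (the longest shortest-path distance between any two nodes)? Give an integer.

7

Eccentricity of each node (its greatest distance to any other): Dee:6, Dmitri:4, Ines:5, Iris:5, Juno:6, Oskar:5, Sara:5, Udo:4, Uma:7, Zane:7.
The maximum eccentricity is 7, realized for instance by the pair Uma–Zane via Uma – Dee – Ines – Udo – Dmitri – Oskar – Juno – Zane. So the diameter is 7.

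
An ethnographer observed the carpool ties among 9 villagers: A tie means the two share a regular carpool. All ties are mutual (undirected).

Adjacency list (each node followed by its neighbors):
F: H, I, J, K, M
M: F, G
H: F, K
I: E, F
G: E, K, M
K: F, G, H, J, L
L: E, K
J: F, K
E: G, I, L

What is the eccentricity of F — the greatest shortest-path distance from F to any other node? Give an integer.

2

Distances from F: E:2, G:2, H:1, I:1, J:1, K:1, L:2, M:1.
The largest is 2 (to G, L, and E), so the eccentricity of F is 2.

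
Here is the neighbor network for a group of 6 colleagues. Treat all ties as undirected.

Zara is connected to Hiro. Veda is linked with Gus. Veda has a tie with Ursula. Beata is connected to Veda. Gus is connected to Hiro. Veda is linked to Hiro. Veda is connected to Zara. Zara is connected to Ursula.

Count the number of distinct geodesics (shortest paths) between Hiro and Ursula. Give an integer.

2

The shortest distance is 2. The length-2 paths are: Hiro–Veda–Ursula; Hiro–Zara–Ursula.
That gives 2 distinct shortest paths.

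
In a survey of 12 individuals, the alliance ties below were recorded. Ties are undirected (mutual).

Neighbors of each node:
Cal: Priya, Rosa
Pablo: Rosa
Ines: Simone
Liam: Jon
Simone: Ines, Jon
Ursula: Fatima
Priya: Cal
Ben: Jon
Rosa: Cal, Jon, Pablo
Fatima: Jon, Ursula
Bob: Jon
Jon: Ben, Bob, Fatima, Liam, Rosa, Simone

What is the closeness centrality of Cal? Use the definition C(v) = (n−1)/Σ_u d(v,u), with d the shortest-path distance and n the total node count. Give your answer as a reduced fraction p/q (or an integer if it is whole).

Distances from Cal: Ben:3, Bob:3, Fatima:3, Ines:4, Jon:2, Liam:3, Pablo:2, Priya:1, Rosa:1, Simone:3, Ursula:4. Sum = 29.
n = 12, so closeness = 11/29.

11/29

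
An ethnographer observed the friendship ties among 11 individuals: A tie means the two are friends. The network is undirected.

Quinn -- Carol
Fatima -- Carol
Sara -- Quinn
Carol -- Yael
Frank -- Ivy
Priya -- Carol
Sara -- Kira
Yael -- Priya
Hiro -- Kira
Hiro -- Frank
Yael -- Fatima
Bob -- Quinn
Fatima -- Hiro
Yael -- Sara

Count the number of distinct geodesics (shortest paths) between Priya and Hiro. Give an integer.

2

The shortest distance is 3. The length-3 paths are: Priya–Yael–Fatima–Hiro; Priya–Carol–Fatima–Hiro.
That gives 2 distinct shortest paths.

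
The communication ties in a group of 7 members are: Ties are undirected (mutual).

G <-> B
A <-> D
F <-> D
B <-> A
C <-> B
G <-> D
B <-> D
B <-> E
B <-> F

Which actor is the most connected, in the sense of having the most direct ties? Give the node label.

B

Degrees — A:2, B:6, C:1, D:4, E:1, F:2, G:2.
The maximum is 6, attained only by B.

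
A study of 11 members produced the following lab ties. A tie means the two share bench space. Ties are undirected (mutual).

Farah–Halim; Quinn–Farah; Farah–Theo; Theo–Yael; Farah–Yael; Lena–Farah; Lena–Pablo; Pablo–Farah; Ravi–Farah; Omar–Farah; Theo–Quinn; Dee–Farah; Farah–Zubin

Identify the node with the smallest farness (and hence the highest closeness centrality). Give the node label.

Farness (sum of distances to all others) for each node — Dee:19, Farah:10, Halim:19, Lena:18, Omar:19, Pablo:18, Quinn:18, Ravi:19, Theo:17, Yael:18, Zubin:19.
The smallest farness is 10, for Farah, so Farah has the highest closeness.

Farah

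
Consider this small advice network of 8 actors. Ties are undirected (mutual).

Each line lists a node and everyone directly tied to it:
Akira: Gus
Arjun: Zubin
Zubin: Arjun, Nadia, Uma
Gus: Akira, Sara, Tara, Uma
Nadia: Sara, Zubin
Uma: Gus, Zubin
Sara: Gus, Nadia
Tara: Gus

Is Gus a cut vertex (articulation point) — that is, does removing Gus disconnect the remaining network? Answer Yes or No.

Removing Gus leaves {Arjun, Nadia, Sara, Uma, and Zubin} with no path to {Akira}, so the network splits into 3 components. Gus is a cut vertex.

Yes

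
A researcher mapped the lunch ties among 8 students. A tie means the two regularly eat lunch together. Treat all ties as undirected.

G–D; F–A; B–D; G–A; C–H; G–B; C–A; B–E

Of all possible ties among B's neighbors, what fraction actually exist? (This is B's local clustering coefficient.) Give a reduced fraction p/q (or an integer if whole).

B's neighbors: D, E, and G (k = 3).
Possible neighbor pairs: C(3,2) = 3. Edges among them: D–G → e = 1.
Clustering(B) = 1/3.

1/3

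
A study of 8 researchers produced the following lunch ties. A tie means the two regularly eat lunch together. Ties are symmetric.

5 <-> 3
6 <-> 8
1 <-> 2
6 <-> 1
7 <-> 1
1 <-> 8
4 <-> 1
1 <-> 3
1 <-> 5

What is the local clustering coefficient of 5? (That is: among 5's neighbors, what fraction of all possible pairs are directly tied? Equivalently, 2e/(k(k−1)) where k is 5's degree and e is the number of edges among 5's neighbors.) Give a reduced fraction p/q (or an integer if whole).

1

5's neighbors: 1 and 3 (k = 2).
Possible neighbor pairs: C(2,2) = 1. Edges among them: 1–3 → e = 1.
Clustering(5) = 1/1.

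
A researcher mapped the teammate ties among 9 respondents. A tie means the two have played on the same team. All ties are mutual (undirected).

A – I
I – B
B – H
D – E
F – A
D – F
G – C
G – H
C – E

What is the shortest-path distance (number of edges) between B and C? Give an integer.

One shortest route is B – H – G – C, which uses 3 edges, and at distance 2 from B we only reach {A, G}, which does not include C. So d(B,C) = 3.

3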